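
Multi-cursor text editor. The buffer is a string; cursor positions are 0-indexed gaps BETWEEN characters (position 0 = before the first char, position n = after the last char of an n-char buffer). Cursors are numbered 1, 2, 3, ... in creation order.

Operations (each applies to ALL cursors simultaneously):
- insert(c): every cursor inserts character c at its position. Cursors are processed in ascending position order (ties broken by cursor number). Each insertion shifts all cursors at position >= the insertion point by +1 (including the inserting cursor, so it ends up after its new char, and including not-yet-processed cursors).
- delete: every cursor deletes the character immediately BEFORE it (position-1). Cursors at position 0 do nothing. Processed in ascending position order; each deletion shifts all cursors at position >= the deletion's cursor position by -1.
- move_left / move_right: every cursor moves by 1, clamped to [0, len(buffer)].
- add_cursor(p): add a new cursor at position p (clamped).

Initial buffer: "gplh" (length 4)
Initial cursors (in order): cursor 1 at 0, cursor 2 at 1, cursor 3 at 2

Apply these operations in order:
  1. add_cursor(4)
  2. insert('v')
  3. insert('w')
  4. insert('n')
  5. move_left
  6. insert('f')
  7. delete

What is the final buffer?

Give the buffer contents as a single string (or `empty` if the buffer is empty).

Answer: vwngvwnpvwnlhvwn

Derivation:
After op 1 (add_cursor(4)): buffer="gplh" (len 4), cursors c1@0 c2@1 c3@2 c4@4, authorship ....
After op 2 (insert('v')): buffer="vgvpvlhv" (len 8), cursors c1@1 c2@3 c3@5 c4@8, authorship 1.2.3..4
After op 3 (insert('w')): buffer="vwgvwpvwlhvw" (len 12), cursors c1@2 c2@5 c3@8 c4@12, authorship 11.22.33..44
After op 4 (insert('n')): buffer="vwngvwnpvwnlhvwn" (len 16), cursors c1@3 c2@7 c3@11 c4@16, authorship 111.222.333..444
After op 5 (move_left): buffer="vwngvwnpvwnlhvwn" (len 16), cursors c1@2 c2@6 c3@10 c4@15, authorship 111.222.333..444
After op 6 (insert('f')): buffer="vwfngvwfnpvwfnlhvwfn" (len 20), cursors c1@3 c2@8 c3@13 c4@19, authorship 1111.2222.3333..4444
After op 7 (delete): buffer="vwngvwnpvwnlhvwn" (len 16), cursors c1@2 c2@6 c3@10 c4@15, authorship 111.222.333..444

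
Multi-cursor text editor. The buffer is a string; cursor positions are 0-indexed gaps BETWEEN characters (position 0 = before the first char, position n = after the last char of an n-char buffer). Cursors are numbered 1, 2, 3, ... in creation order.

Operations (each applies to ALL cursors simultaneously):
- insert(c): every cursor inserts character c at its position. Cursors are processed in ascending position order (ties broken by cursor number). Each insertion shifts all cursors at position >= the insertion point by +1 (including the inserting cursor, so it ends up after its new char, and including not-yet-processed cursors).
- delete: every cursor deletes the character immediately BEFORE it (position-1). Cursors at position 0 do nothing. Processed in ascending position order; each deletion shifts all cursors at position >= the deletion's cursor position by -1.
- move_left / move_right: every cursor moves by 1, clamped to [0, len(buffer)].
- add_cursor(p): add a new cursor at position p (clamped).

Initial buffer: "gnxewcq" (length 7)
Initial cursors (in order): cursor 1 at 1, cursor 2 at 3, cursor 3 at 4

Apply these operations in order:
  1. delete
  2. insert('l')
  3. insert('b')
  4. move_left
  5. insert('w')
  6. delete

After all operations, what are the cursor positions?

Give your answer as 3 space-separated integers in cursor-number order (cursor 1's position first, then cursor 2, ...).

Answer: 1 6 6

Derivation:
After op 1 (delete): buffer="nwcq" (len 4), cursors c1@0 c2@1 c3@1, authorship ....
After op 2 (insert('l')): buffer="lnllwcq" (len 7), cursors c1@1 c2@4 c3@4, authorship 1.23...
After op 3 (insert('b')): buffer="lbnllbbwcq" (len 10), cursors c1@2 c2@7 c3@7, authorship 11.2323...
After op 4 (move_left): buffer="lbnllbbwcq" (len 10), cursors c1@1 c2@6 c3@6, authorship 11.2323...
After op 5 (insert('w')): buffer="lwbnllbwwbwcq" (len 13), cursors c1@2 c2@9 c3@9, authorship 111.232233...
After op 6 (delete): buffer="lbnllbbwcq" (len 10), cursors c1@1 c2@6 c3@6, authorship 11.2323...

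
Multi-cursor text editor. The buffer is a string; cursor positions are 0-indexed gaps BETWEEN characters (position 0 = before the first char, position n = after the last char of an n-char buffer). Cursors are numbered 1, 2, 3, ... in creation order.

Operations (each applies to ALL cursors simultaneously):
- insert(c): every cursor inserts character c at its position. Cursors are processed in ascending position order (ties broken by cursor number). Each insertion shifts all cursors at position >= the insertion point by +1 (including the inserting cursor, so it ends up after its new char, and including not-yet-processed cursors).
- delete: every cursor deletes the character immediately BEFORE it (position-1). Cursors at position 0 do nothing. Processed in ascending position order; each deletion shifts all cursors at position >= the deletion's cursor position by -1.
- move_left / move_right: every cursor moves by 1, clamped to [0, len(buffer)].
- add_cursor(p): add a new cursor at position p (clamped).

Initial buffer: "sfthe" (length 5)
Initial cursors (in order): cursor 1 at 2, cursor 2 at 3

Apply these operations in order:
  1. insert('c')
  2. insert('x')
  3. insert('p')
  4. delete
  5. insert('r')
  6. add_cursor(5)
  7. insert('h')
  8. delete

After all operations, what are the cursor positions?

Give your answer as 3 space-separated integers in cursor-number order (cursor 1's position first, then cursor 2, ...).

Answer: 5 9 5

Derivation:
After op 1 (insert('c')): buffer="sfctche" (len 7), cursors c1@3 c2@5, authorship ..1.2..
After op 2 (insert('x')): buffer="sfcxtcxhe" (len 9), cursors c1@4 c2@7, authorship ..11.22..
After op 3 (insert('p')): buffer="sfcxptcxphe" (len 11), cursors c1@5 c2@9, authorship ..111.222..
After op 4 (delete): buffer="sfcxtcxhe" (len 9), cursors c1@4 c2@7, authorship ..11.22..
After op 5 (insert('r')): buffer="sfcxrtcxrhe" (len 11), cursors c1@5 c2@9, authorship ..111.222..
After op 6 (add_cursor(5)): buffer="sfcxrtcxrhe" (len 11), cursors c1@5 c3@5 c2@9, authorship ..111.222..
After op 7 (insert('h')): buffer="sfcxrhhtcxrhhe" (len 14), cursors c1@7 c3@7 c2@12, authorship ..11113.2222..
After op 8 (delete): buffer="sfcxrtcxrhe" (len 11), cursors c1@5 c3@5 c2@9, authorship ..111.222..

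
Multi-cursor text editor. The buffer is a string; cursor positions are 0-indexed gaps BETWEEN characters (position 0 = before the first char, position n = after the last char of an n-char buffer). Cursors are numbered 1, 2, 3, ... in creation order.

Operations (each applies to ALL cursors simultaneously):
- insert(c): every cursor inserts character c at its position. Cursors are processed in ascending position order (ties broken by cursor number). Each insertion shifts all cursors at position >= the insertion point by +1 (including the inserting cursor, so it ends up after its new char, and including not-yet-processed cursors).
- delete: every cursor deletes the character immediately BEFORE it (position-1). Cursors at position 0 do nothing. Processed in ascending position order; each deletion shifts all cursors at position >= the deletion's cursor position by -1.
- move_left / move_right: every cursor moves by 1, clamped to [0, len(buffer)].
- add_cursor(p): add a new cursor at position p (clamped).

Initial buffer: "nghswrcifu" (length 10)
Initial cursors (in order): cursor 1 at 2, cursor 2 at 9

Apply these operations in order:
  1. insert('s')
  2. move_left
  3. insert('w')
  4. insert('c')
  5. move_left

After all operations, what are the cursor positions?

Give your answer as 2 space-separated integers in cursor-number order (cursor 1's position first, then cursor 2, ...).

After op 1 (insert('s')): buffer="ngshswrcifsu" (len 12), cursors c1@3 c2@11, authorship ..1.......2.
After op 2 (move_left): buffer="ngshswrcifsu" (len 12), cursors c1@2 c2@10, authorship ..1.......2.
After op 3 (insert('w')): buffer="ngwshswrcifwsu" (len 14), cursors c1@3 c2@12, authorship ..11.......22.
After op 4 (insert('c')): buffer="ngwcshswrcifwcsu" (len 16), cursors c1@4 c2@14, authorship ..111.......222.
After op 5 (move_left): buffer="ngwcshswrcifwcsu" (len 16), cursors c1@3 c2@13, authorship ..111.......222.

Answer: 3 13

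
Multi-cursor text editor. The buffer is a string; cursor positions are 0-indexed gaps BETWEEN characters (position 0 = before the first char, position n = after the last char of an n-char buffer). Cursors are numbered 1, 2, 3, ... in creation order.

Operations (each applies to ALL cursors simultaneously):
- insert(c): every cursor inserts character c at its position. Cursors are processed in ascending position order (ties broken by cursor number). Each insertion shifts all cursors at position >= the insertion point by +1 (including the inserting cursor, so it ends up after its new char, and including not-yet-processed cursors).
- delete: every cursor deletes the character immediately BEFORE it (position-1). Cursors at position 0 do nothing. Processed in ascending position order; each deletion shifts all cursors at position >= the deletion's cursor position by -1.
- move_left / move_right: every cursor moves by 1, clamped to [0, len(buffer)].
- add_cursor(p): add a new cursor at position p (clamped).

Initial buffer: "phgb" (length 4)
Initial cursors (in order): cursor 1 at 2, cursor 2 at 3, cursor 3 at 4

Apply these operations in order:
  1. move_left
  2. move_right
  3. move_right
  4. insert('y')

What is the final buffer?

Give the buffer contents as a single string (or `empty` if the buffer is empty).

Answer: phgybyy

Derivation:
After op 1 (move_left): buffer="phgb" (len 4), cursors c1@1 c2@2 c3@3, authorship ....
After op 2 (move_right): buffer="phgb" (len 4), cursors c1@2 c2@3 c3@4, authorship ....
After op 3 (move_right): buffer="phgb" (len 4), cursors c1@3 c2@4 c3@4, authorship ....
After op 4 (insert('y')): buffer="phgybyy" (len 7), cursors c1@4 c2@7 c3@7, authorship ...1.23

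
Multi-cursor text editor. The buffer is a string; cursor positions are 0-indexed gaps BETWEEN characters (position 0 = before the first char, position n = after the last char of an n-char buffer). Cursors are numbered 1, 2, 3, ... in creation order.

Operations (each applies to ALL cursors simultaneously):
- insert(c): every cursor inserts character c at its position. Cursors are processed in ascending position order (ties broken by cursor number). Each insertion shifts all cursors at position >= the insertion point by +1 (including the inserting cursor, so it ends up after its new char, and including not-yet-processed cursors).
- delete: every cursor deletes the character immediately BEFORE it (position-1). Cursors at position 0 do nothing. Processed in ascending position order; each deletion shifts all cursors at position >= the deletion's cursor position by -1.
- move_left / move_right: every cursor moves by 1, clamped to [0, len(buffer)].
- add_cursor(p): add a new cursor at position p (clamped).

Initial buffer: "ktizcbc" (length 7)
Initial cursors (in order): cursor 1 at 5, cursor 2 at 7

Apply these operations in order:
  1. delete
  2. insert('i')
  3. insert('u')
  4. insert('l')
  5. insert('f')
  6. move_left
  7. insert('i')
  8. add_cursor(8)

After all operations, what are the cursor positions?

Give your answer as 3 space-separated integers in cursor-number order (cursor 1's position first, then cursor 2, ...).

Answer: 8 14 8

Derivation:
After op 1 (delete): buffer="ktizb" (len 5), cursors c1@4 c2@5, authorship .....
After op 2 (insert('i')): buffer="ktizibi" (len 7), cursors c1@5 c2@7, authorship ....1.2
After op 3 (insert('u')): buffer="ktiziubiu" (len 9), cursors c1@6 c2@9, authorship ....11.22
After op 4 (insert('l')): buffer="ktiziulbiul" (len 11), cursors c1@7 c2@11, authorship ....111.222
After op 5 (insert('f')): buffer="ktiziulfbiulf" (len 13), cursors c1@8 c2@13, authorship ....1111.2222
After op 6 (move_left): buffer="ktiziulfbiulf" (len 13), cursors c1@7 c2@12, authorship ....1111.2222
After op 7 (insert('i')): buffer="ktiziulifbiulif" (len 15), cursors c1@8 c2@14, authorship ....11111.22222
After op 8 (add_cursor(8)): buffer="ktiziulifbiulif" (len 15), cursors c1@8 c3@8 c2@14, authorship ....11111.22222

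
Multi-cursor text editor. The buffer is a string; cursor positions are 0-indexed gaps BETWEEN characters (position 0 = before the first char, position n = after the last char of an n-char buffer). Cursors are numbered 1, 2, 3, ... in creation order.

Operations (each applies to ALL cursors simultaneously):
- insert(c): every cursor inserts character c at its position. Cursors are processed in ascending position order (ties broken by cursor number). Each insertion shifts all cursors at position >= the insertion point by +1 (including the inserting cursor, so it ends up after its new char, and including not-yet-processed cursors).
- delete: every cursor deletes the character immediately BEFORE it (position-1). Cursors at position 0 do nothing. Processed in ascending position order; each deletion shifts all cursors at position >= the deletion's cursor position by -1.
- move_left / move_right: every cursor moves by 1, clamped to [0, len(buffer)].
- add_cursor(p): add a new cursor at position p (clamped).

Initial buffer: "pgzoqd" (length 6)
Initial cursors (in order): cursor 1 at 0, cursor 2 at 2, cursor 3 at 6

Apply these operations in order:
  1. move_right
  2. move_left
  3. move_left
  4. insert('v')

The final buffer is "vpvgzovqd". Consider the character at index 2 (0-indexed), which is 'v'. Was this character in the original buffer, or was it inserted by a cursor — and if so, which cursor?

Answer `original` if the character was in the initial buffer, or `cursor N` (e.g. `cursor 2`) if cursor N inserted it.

Answer: cursor 2

Derivation:
After op 1 (move_right): buffer="pgzoqd" (len 6), cursors c1@1 c2@3 c3@6, authorship ......
After op 2 (move_left): buffer="pgzoqd" (len 6), cursors c1@0 c2@2 c3@5, authorship ......
After op 3 (move_left): buffer="pgzoqd" (len 6), cursors c1@0 c2@1 c3@4, authorship ......
After op 4 (insert('v')): buffer="vpvgzovqd" (len 9), cursors c1@1 c2@3 c3@7, authorship 1.2...3..
Authorship (.=original, N=cursor N): 1 . 2 . . . 3 . .
Index 2: author = 2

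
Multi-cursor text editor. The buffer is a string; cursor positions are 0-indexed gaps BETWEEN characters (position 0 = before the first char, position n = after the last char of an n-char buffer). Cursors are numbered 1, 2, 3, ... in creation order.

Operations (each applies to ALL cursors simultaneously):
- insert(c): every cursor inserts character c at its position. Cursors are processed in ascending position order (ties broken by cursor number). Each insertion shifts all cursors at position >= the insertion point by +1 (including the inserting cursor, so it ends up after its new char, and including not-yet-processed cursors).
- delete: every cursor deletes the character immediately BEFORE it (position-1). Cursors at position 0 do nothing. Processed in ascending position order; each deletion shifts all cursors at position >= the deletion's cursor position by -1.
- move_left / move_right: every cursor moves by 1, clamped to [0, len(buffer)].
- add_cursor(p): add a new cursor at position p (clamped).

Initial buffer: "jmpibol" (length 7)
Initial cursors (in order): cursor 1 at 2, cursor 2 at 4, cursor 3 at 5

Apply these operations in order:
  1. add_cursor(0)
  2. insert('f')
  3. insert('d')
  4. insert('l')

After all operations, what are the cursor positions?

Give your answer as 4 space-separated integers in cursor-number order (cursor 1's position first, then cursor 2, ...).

Answer: 8 13 17 3

Derivation:
After op 1 (add_cursor(0)): buffer="jmpibol" (len 7), cursors c4@0 c1@2 c2@4 c3@5, authorship .......
After op 2 (insert('f')): buffer="fjmfpifbfol" (len 11), cursors c4@1 c1@4 c2@7 c3@9, authorship 4..1..2.3..
After op 3 (insert('d')): buffer="fdjmfdpifdbfdol" (len 15), cursors c4@2 c1@6 c2@10 c3@13, authorship 44..11..22.33..
After op 4 (insert('l')): buffer="fdljmfdlpifdlbfdlol" (len 19), cursors c4@3 c1@8 c2@13 c3@17, authorship 444..111..222.333..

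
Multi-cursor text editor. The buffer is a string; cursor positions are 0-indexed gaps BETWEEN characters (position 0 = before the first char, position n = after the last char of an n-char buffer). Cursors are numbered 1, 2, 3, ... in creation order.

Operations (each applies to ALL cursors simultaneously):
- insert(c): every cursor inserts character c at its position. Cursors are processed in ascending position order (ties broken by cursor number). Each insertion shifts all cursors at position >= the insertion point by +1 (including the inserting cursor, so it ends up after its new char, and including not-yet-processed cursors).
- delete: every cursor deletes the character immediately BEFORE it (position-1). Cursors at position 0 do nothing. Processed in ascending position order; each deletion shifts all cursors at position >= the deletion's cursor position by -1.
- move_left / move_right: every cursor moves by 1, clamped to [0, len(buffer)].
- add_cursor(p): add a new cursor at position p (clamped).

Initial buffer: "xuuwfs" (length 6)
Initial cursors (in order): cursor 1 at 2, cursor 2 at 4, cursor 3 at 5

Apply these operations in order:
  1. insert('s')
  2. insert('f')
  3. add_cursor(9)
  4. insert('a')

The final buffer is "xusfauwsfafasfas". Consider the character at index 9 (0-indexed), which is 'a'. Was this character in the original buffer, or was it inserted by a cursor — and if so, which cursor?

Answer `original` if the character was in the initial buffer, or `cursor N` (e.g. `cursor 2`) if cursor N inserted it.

Answer: cursor 2

Derivation:
After op 1 (insert('s')): buffer="xusuwsfss" (len 9), cursors c1@3 c2@6 c3@8, authorship ..1..2.3.
After op 2 (insert('f')): buffer="xusfuwsffsfs" (len 12), cursors c1@4 c2@8 c3@11, authorship ..11..22.33.
After op 3 (add_cursor(9)): buffer="xusfuwsffsfs" (len 12), cursors c1@4 c2@8 c4@9 c3@11, authorship ..11..22.33.
After op 4 (insert('a')): buffer="xusfauwsfafasfas" (len 16), cursors c1@5 c2@10 c4@12 c3@15, authorship ..111..222.4333.
Authorship (.=original, N=cursor N): . . 1 1 1 . . 2 2 2 . 4 3 3 3 .
Index 9: author = 2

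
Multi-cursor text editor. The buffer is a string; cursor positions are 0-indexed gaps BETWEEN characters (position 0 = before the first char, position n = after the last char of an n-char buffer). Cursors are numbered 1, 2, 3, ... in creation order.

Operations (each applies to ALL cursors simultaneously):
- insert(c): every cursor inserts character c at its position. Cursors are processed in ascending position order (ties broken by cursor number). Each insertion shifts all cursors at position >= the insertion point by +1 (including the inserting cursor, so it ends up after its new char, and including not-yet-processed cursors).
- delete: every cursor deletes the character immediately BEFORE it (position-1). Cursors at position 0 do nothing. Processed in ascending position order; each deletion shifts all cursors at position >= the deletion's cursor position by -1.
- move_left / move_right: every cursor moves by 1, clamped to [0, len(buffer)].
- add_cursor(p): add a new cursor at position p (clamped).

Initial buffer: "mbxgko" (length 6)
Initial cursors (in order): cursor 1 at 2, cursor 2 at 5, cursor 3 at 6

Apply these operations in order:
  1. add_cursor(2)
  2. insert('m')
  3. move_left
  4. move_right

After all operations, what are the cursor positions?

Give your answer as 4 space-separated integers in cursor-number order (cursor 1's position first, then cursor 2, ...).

After op 1 (add_cursor(2)): buffer="mbxgko" (len 6), cursors c1@2 c4@2 c2@5 c3@6, authorship ......
After op 2 (insert('m')): buffer="mbmmxgkmom" (len 10), cursors c1@4 c4@4 c2@8 c3@10, authorship ..14...2.3
After op 3 (move_left): buffer="mbmmxgkmom" (len 10), cursors c1@3 c4@3 c2@7 c3@9, authorship ..14...2.3
After op 4 (move_right): buffer="mbmmxgkmom" (len 10), cursors c1@4 c4@4 c2@8 c3@10, authorship ..14...2.3

Answer: 4 8 10 4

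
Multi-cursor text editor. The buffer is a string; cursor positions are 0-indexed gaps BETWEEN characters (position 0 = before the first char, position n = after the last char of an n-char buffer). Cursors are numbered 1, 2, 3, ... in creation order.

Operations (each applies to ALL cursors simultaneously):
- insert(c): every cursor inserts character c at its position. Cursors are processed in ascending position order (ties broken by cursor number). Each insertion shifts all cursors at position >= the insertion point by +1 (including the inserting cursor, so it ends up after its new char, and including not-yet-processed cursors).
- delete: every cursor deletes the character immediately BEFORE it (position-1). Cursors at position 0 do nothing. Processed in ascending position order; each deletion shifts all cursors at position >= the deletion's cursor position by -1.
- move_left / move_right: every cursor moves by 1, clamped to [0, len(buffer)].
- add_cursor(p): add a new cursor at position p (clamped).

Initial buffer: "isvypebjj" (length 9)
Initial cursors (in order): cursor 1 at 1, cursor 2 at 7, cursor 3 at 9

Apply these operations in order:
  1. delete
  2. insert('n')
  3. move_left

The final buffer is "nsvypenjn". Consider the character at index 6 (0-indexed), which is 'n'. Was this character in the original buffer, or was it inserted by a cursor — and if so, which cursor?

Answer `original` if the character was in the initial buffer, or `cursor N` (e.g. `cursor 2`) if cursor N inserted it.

After op 1 (delete): buffer="svypej" (len 6), cursors c1@0 c2@5 c3@6, authorship ......
After op 2 (insert('n')): buffer="nsvypenjn" (len 9), cursors c1@1 c2@7 c3@9, authorship 1.....2.3
After op 3 (move_left): buffer="nsvypenjn" (len 9), cursors c1@0 c2@6 c3@8, authorship 1.....2.3
Authorship (.=original, N=cursor N): 1 . . . . . 2 . 3
Index 6: author = 2

Answer: cursor 2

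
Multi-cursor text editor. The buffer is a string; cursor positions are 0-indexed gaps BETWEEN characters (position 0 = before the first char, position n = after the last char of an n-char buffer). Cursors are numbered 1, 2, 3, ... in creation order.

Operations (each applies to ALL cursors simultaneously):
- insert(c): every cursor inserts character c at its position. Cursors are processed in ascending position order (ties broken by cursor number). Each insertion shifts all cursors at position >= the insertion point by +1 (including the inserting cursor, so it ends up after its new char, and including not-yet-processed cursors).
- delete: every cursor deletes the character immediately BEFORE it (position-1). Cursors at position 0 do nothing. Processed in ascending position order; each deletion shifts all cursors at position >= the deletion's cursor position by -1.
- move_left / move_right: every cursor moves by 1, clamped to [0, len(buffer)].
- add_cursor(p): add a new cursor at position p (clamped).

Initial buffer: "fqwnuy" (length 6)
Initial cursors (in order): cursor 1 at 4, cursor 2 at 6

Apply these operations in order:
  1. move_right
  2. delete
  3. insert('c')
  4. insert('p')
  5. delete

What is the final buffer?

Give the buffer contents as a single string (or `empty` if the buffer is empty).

Answer: fqwncc

Derivation:
After op 1 (move_right): buffer="fqwnuy" (len 6), cursors c1@5 c2@6, authorship ......
After op 2 (delete): buffer="fqwn" (len 4), cursors c1@4 c2@4, authorship ....
After op 3 (insert('c')): buffer="fqwncc" (len 6), cursors c1@6 c2@6, authorship ....12
After op 4 (insert('p')): buffer="fqwnccpp" (len 8), cursors c1@8 c2@8, authorship ....1212
After op 5 (delete): buffer="fqwncc" (len 6), cursors c1@6 c2@6, authorship ....12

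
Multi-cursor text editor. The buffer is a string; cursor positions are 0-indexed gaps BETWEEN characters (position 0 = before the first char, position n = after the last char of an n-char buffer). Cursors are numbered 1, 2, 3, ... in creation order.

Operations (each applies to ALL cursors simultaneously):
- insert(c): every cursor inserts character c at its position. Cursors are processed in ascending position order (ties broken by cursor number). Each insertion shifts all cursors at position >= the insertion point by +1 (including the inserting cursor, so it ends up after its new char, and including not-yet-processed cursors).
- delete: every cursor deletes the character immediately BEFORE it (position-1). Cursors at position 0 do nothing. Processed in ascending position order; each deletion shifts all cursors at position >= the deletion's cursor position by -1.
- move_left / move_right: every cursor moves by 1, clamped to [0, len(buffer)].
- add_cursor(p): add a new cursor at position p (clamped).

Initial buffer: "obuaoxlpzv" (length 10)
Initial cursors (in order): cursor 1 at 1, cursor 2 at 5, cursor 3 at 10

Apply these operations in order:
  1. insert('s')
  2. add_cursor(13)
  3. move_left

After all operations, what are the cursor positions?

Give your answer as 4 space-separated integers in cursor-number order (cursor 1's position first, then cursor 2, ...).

Answer: 1 6 12 12

Derivation:
After op 1 (insert('s')): buffer="osbuaosxlpzvs" (len 13), cursors c1@2 c2@7 c3@13, authorship .1....2.....3
After op 2 (add_cursor(13)): buffer="osbuaosxlpzvs" (len 13), cursors c1@2 c2@7 c3@13 c4@13, authorship .1....2.....3
After op 3 (move_left): buffer="osbuaosxlpzvs" (len 13), cursors c1@1 c2@6 c3@12 c4@12, authorship .1....2.....3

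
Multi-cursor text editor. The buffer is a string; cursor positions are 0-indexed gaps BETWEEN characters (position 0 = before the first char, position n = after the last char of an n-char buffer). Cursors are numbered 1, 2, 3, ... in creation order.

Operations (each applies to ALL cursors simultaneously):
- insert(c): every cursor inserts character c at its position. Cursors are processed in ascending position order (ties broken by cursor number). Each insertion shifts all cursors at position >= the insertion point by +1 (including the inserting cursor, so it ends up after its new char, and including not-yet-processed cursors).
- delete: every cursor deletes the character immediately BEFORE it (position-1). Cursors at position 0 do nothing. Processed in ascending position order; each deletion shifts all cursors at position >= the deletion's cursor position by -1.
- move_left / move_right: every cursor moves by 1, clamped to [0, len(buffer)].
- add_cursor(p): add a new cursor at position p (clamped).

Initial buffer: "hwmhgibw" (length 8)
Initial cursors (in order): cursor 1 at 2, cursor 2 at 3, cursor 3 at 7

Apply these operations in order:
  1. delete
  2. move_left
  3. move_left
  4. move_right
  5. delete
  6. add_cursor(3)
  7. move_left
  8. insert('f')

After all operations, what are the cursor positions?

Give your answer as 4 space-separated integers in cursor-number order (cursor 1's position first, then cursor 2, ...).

Answer: 3 3 3 6

Derivation:
After op 1 (delete): buffer="hhgiw" (len 5), cursors c1@1 c2@1 c3@4, authorship .....
After op 2 (move_left): buffer="hhgiw" (len 5), cursors c1@0 c2@0 c3@3, authorship .....
After op 3 (move_left): buffer="hhgiw" (len 5), cursors c1@0 c2@0 c3@2, authorship .....
After op 4 (move_right): buffer="hhgiw" (len 5), cursors c1@1 c2@1 c3@3, authorship .....
After op 5 (delete): buffer="hiw" (len 3), cursors c1@0 c2@0 c3@1, authorship ...
After op 6 (add_cursor(3)): buffer="hiw" (len 3), cursors c1@0 c2@0 c3@1 c4@3, authorship ...
After op 7 (move_left): buffer="hiw" (len 3), cursors c1@0 c2@0 c3@0 c4@2, authorship ...
After op 8 (insert('f')): buffer="fffhifw" (len 7), cursors c1@3 c2@3 c3@3 c4@6, authorship 123..4.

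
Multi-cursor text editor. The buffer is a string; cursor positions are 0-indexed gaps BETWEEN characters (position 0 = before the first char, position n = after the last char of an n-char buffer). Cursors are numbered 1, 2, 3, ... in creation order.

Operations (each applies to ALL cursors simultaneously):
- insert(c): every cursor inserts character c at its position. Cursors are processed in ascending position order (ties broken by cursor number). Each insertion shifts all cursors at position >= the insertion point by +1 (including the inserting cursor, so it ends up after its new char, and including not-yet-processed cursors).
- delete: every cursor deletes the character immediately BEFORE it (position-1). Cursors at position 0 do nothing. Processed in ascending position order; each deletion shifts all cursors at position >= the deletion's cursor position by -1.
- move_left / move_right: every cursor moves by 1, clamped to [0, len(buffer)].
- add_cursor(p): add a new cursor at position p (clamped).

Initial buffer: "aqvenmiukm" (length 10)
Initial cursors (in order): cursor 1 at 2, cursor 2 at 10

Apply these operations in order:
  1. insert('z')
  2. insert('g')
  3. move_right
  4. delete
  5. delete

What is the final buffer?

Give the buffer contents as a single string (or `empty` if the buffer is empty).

Answer: aqzenmiukm

Derivation:
After op 1 (insert('z')): buffer="aqzvenmiukmz" (len 12), cursors c1@3 c2@12, authorship ..1........2
After op 2 (insert('g')): buffer="aqzgvenmiukmzg" (len 14), cursors c1@4 c2@14, authorship ..11........22
After op 3 (move_right): buffer="aqzgvenmiukmzg" (len 14), cursors c1@5 c2@14, authorship ..11........22
After op 4 (delete): buffer="aqzgenmiukmz" (len 12), cursors c1@4 c2@12, authorship ..11.......2
After op 5 (delete): buffer="aqzenmiukm" (len 10), cursors c1@3 c2@10, authorship ..1.......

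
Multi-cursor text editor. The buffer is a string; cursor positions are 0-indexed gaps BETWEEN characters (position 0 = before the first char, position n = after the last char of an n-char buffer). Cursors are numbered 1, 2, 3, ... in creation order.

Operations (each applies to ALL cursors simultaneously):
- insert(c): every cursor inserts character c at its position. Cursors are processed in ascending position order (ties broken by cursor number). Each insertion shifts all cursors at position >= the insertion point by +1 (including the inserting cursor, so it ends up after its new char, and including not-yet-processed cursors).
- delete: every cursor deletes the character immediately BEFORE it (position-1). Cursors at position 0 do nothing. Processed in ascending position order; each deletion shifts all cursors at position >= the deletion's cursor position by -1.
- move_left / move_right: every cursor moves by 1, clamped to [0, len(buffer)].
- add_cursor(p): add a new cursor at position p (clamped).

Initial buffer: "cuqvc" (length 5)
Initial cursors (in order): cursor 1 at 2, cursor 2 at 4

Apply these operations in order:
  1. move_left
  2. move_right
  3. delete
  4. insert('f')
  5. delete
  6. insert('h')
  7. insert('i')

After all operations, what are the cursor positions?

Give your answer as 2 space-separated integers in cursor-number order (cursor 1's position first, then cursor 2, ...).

Answer: 3 6

Derivation:
After op 1 (move_left): buffer="cuqvc" (len 5), cursors c1@1 c2@3, authorship .....
After op 2 (move_right): buffer="cuqvc" (len 5), cursors c1@2 c2@4, authorship .....
After op 3 (delete): buffer="cqc" (len 3), cursors c1@1 c2@2, authorship ...
After op 4 (insert('f')): buffer="cfqfc" (len 5), cursors c1@2 c2@4, authorship .1.2.
After op 5 (delete): buffer="cqc" (len 3), cursors c1@1 c2@2, authorship ...
After op 6 (insert('h')): buffer="chqhc" (len 5), cursors c1@2 c2@4, authorship .1.2.
After op 7 (insert('i')): buffer="chiqhic" (len 7), cursors c1@3 c2@6, authorship .11.22.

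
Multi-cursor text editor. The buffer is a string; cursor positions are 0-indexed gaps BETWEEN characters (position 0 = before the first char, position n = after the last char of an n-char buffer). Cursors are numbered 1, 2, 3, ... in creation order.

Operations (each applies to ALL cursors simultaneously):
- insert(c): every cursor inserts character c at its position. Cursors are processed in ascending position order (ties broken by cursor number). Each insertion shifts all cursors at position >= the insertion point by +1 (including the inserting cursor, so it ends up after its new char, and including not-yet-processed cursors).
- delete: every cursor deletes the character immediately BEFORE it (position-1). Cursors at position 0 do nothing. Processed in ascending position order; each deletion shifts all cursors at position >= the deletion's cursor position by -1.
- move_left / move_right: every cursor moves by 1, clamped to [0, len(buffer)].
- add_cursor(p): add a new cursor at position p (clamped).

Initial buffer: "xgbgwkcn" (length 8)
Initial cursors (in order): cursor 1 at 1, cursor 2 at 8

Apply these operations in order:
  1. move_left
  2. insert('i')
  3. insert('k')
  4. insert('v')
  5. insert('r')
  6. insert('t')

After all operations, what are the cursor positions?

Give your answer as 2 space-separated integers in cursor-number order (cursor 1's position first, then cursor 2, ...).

After op 1 (move_left): buffer="xgbgwkcn" (len 8), cursors c1@0 c2@7, authorship ........
After op 2 (insert('i')): buffer="ixgbgwkcin" (len 10), cursors c1@1 c2@9, authorship 1.......2.
After op 3 (insert('k')): buffer="ikxgbgwkcikn" (len 12), cursors c1@2 c2@11, authorship 11.......22.
After op 4 (insert('v')): buffer="ikvxgbgwkcikvn" (len 14), cursors c1@3 c2@13, authorship 111.......222.
After op 5 (insert('r')): buffer="ikvrxgbgwkcikvrn" (len 16), cursors c1@4 c2@15, authorship 1111.......2222.
After op 6 (insert('t')): buffer="ikvrtxgbgwkcikvrtn" (len 18), cursors c1@5 c2@17, authorship 11111.......22222.

Answer: 5 17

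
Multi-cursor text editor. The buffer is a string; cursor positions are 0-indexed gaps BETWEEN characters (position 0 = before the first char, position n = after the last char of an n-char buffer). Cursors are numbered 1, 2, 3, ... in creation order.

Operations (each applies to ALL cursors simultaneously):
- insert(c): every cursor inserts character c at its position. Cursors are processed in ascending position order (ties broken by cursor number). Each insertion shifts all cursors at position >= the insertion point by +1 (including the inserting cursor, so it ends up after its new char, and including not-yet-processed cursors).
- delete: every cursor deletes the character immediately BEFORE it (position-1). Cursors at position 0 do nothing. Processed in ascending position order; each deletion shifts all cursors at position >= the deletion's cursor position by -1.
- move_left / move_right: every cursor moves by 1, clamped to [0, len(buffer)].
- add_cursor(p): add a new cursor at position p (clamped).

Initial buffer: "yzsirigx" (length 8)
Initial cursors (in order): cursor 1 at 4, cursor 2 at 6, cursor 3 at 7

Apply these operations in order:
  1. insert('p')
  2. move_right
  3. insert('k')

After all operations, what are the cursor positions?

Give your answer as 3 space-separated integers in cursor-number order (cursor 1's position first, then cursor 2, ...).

After op 1 (insert('p')): buffer="yzsipripgpx" (len 11), cursors c1@5 c2@8 c3@10, authorship ....1..2.3.
After op 2 (move_right): buffer="yzsipripgpx" (len 11), cursors c1@6 c2@9 c3@11, authorship ....1..2.3.
After op 3 (insert('k')): buffer="yzsiprkipgkpxk" (len 14), cursors c1@7 c2@11 c3@14, authorship ....1.1.2.23.3

Answer: 7 11 14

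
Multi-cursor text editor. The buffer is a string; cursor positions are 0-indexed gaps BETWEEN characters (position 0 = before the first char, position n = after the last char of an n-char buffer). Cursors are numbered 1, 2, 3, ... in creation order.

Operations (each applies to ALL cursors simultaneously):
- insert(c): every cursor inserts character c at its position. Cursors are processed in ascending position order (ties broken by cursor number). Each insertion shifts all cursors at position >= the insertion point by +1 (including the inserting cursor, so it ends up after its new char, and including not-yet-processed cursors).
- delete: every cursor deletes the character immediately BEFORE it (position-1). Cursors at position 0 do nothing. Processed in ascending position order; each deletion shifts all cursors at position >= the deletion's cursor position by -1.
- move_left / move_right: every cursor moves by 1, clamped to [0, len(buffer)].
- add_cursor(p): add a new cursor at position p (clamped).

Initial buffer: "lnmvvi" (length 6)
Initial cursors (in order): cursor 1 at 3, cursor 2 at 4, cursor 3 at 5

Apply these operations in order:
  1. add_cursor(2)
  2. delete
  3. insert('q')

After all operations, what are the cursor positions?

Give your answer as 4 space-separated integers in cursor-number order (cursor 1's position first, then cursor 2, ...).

After op 1 (add_cursor(2)): buffer="lnmvvi" (len 6), cursors c4@2 c1@3 c2@4 c3@5, authorship ......
After op 2 (delete): buffer="li" (len 2), cursors c1@1 c2@1 c3@1 c4@1, authorship ..
After op 3 (insert('q')): buffer="lqqqqi" (len 6), cursors c1@5 c2@5 c3@5 c4@5, authorship .1234.

Answer: 5 5 5 5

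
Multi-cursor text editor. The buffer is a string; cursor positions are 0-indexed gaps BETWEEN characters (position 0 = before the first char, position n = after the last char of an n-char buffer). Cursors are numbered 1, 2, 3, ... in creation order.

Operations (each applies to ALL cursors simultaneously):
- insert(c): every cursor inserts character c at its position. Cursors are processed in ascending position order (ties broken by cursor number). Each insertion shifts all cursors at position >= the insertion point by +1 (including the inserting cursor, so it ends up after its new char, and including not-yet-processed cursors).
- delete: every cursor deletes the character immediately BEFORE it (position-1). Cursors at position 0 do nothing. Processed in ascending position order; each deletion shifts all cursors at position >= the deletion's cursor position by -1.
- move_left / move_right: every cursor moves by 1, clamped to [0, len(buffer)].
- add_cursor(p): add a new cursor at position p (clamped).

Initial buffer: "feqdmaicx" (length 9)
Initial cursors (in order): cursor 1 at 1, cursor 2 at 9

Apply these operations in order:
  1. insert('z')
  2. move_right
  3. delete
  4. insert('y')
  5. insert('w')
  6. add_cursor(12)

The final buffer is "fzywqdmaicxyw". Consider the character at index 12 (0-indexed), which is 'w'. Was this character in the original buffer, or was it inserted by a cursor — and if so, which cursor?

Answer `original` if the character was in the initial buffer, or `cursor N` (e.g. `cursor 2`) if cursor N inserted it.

Answer: cursor 2

Derivation:
After op 1 (insert('z')): buffer="fzeqdmaicxz" (len 11), cursors c1@2 c2@11, authorship .1........2
After op 2 (move_right): buffer="fzeqdmaicxz" (len 11), cursors c1@3 c2@11, authorship .1........2
After op 3 (delete): buffer="fzqdmaicx" (len 9), cursors c1@2 c2@9, authorship .1.......
After op 4 (insert('y')): buffer="fzyqdmaicxy" (len 11), cursors c1@3 c2@11, authorship .11.......2
After op 5 (insert('w')): buffer="fzywqdmaicxyw" (len 13), cursors c1@4 c2@13, authorship .111.......22
After op 6 (add_cursor(12)): buffer="fzywqdmaicxyw" (len 13), cursors c1@4 c3@12 c2@13, authorship .111.......22
Authorship (.=original, N=cursor N): . 1 1 1 . . . . . . . 2 2
Index 12: author = 2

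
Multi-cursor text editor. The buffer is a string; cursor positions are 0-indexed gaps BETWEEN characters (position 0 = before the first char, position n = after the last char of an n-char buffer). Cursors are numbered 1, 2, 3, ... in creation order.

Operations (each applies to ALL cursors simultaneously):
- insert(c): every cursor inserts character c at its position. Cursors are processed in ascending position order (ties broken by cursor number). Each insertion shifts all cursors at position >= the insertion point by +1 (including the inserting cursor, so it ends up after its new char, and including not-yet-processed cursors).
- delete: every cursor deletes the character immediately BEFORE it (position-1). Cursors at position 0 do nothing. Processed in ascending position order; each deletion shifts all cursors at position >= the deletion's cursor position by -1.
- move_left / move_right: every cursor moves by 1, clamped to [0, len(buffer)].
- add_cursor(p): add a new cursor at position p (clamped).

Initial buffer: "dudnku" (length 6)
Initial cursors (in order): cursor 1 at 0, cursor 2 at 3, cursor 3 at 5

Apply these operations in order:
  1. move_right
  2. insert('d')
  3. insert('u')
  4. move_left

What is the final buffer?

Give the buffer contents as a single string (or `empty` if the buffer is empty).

After op 1 (move_right): buffer="dudnku" (len 6), cursors c1@1 c2@4 c3@6, authorship ......
After op 2 (insert('d')): buffer="ddudndkud" (len 9), cursors c1@2 c2@6 c3@9, authorship .1...2..3
After op 3 (insert('u')): buffer="dduudndukudu" (len 12), cursors c1@3 c2@8 c3@12, authorship .11...22..33
After op 4 (move_left): buffer="dduudndukudu" (len 12), cursors c1@2 c2@7 c3@11, authorship .11...22..33

Answer: dduudndukudu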